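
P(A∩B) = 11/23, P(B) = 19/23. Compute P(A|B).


P(A|B) = P(A∩B)/P(B) = (11/23)/(19/23) = 11/19

11/19


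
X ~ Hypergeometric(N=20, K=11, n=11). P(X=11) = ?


P(X=11) = C(11,11)*C(9,0) / C(20,11)
= 1*1 / 167960
= 1/167960

1/167960


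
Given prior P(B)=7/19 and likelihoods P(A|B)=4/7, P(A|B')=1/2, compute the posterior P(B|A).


P(A) = P(A|B)P(B) + P(A|B')P(B') = 4/7*7/19 + 1/2*12/19 = 10/19
P(B|A) = P(A|B)P(B)/P(A) = (4/19)/(10/19) = 2/5

2/5


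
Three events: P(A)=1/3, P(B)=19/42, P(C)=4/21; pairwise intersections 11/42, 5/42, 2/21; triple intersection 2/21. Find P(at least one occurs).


P(A∪B∪C) = P(A)+P(B)+P(C) - P(AB)-P(AC)-P(BC) + P(ABC)
= 1/3+19/42+4/21 - 11/42-5/42-2/21 + 2/21
= 25/42

25/42


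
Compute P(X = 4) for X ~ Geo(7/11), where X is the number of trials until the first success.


P(X=4) = (1-p)^3 * p = (4/11)^3 * 7/11
= 64/1331 * 7/11 = 448/14641

448/14641


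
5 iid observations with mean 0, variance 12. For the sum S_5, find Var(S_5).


By independence, Var(S_n) = n*Var(X_1) = 5*12 = 60

60


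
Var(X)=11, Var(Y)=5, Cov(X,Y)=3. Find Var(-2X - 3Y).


Var(-2X - 3Y) = (-2)^2*Var(X) + (-3)^2*Var(Y) + 2*(-2)*(-3)*Cov(X,Y)
= 4*11 + 9*5 + 12*3
= 44 + 45 + 36 = 125

125


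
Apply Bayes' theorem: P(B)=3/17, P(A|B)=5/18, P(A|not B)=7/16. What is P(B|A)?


P(A) = P(A|B)P(B) + P(A|B')P(B') = 5/18*3/17 + 7/16*14/17 = 167/408
P(B|A) = P(A|B)P(B)/P(A) = (5/102)/(167/408) = 20/167

20/167


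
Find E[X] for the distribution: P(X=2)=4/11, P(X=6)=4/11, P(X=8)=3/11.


E[X] = sum(x * P(x))
= 2*4/11 + 6*4/11 + 8*3/11
= 56/11

56/11


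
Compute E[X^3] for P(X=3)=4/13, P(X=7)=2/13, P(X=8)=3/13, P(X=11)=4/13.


E[X^3] = sum(g(x)*P(x))
= 27*4/13 + 343*2/13 + 512*3/13 + 1331*4/13
= 7654/13

7654/13


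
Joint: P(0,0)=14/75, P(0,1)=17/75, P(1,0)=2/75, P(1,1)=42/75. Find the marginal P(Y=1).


P(Y=1) = P(0,1)+P(1,1) = 17/75 + 42/75 = 59/75

59/75


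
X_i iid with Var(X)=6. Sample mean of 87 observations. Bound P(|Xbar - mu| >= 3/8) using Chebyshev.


Var(Xbar) = Var(X)/n = 6/87
Chebyshev: P(|Xbar-mu| >= 3/8) <= Var(Xbar)/(3/8)^2 = (2/29)/(9/64) = 128/261

128/261


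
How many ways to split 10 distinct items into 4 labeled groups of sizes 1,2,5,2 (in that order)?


10! = 3628800
Denominator: 1!=1 * 2!=2 * 5!=120 * 2!=2
Coefficient = 3628800 / 480 = 7560

7560


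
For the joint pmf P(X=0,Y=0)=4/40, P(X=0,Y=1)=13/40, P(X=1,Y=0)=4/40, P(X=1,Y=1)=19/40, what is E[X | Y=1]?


P(Y=1) = 32/40
E[X|Y=1] = (0*13 + 1*19)/32 = 19/32

19/32


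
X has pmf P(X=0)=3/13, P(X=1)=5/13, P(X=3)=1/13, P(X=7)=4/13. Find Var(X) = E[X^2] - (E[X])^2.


E[X] = 36/13, E[X^2] = 210/13
Var(X) = E[X^2] - (E[X])^2 = 210/13 - (36/13)^2 = 1434/169

1434/169


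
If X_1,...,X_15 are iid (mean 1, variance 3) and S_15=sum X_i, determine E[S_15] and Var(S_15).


E[S_n] = n*mu = 15*1 = 15
Var(S_n) = n*sigma^2 = 15*3 = 45

E[S_15]=15, Var(S_15)=45


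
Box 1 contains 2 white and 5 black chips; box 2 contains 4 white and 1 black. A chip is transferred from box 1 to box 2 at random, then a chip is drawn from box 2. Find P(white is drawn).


P(transfer white) = 2/7; P(transfer black) = 5/7
If white transferred: Urn II has 5 white of 6, so P(white|white moved) = 5/6
If black transferred: Urn II has 4 white of 6, so P(white|black moved) = 2/3
By total probability: P(white) = 2/7*5/6 + 5/7*2/3 = 5/7

5/7


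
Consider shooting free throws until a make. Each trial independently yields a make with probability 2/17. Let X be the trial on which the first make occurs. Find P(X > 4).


P(X > 4) = P(first 4 trials all fail) = (1-p)^4 = (15/17)^4 = 50625/83521

50625/83521


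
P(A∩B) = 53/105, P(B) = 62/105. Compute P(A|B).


P(A|B) = P(A∩B)/P(B) = (53/105)/(62/105) = 53/62

53/62


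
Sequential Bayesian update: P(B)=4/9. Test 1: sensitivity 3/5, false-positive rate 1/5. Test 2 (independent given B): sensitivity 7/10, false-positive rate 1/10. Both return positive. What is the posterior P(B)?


After test 1: P(+) = 3/5*4/9 + 1/5*5/9 = 17/45
P(B|+) = (4/15)/(17/45) = 12/17
After test 2 (use post1 as new prior): P(+) = 7/10*12/17 + 1/10*5/17 = 89/170
P(B|+,+) = (42/85)/(89/170) = 84/89

84/89


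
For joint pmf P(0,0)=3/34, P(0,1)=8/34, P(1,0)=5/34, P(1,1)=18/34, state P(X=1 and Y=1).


Read from table: P(X=1, Y=1) = 18/34 = 9/17

9/17


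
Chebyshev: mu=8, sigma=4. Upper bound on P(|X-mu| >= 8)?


k = 8/4 = 2
Chebyshev: P(|X-mu| >= k*sigma) <= 1/k^2 = 1/2^2 = 1/4

1/4


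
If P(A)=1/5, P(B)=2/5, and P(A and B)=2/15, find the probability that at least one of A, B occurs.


P(A∪B) = P(A) + P(B) - P(A∩B)
= 1/5 + 2/5 - 2/15 = 7/15

7/15


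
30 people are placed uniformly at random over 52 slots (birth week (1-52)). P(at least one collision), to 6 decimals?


P(all different) = prod((52-i)/52 for i=0..29) = 0.000024
P(at least one match) = 1 - 0.000024 = 0.999976

0.999976


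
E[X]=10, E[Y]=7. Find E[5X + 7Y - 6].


E[5X + 7Y - 6] = 5*E[X] + 7*E[Y] - 6
= (5)*(10) + (7)*(7) + (-6)
= 50 + 49 - 6 = 93

93


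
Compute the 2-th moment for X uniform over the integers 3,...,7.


E[X^2] = (1/5) * sum(x^2 for x=3..7)
= 135/5 = 27

27


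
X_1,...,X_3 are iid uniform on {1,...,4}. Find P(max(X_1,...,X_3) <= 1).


P(max <= 1) = P(all X_i <= 1) = (P(X_1 <= 1))^3
= (1/4)^3 = 1/64

1/64


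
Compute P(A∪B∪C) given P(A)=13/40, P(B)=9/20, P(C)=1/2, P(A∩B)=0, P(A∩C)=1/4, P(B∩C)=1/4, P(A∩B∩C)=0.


P(A∪B∪C) = P(A)+P(B)+P(C) - P(AB)-P(AC)-P(BC) + P(ABC)
= 13/40+9/20+1/2 - 0-1/4-1/4 + 0
= 31/40

31/40


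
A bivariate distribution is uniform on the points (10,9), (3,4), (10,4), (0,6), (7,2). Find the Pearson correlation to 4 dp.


Cov(X,Y) = 1.2000, Var(X) = 15.6000, Var(Y) = 5.6000
rho = Cov/(sqrt(VarX)*sqrt(VarY)) = 0.1284

0.1284


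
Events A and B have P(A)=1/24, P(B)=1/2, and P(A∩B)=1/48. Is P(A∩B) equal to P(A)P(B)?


P(A)*P(B) = 1/24*1/2 = 1/48
P(A∩B) = 1/48, which equals P(A)P(B), so independent

Yes, A and B are independent


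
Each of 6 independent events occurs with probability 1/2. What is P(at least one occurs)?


P(at least one) = 1 - P(none)
P(none) = (1 - 1/2)^6 = (1/2)^6 = 1/64
P(at least one) = 1 - 1/64 = 63/64

63/64


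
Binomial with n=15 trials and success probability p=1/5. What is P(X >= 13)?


P(X>=13) = P(X=13) + P(X=14) + P(X=15)
= 336/6103515625 + 12/6103515625 + 1/30517578125
= 1741/30517578125

1741/30517578125


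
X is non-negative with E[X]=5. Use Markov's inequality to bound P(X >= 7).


Markov: P(X >= a) <= E[X]/a
P(X >= 7) <= 5/7

5/7


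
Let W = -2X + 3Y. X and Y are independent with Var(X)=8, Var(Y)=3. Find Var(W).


Independence => Cov(X,Y)=0
Var(-2X + 3Y) = (-2)^2*Var(X) + 3^2*Var(Y)
= 4*8 + 9*3 = 59

59


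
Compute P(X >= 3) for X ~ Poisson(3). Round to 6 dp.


P(X>=3) = 1 - P(X<=2) = 1 - (e^(-3)*3^0/0! + e^(-3)*3^1/1! + e^(-3)*3^2/2!)
≈ 1 - (0.0497870684 + 0.1493612051 + 0.2240418077)
= 1 - 0.4231900812 = 0.5768099188
≈ 0.576810

0.576810


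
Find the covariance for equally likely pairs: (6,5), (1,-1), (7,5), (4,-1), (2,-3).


E[X]=4, E[Y]=1, E[XY]=54/5
Cov(X,Y) = E[XY] - E[X]E[Y] = 54/5 - 4*1 = 34/5

34/5


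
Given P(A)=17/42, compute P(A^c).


P(A') = 1 - P(A) = 1 - 17/42 = 25/42

25/42


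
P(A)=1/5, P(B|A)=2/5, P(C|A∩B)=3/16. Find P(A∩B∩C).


P(A∩B∩C) = P(A) * P(B|A) * P(C|A∩B)
= 1/5 * 2/5 * 3/16
= 2/25 * 3/16 = 3/200

3/200


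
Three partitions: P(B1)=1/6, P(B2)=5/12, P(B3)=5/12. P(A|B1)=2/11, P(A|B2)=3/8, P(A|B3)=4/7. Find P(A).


P(A) = P(A|B1)P(B1) + P(A|B2)P(B2) + P(A|B3)P(B3)
= 2/11*1/6 + 3/8*5/12 + 4/7*5/12
= 1/33 + 5/32 + 5/21 = 3139/7392

3139/7392


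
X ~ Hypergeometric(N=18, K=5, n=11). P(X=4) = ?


P(X=4) = C(5,4)*C(13,7) / C(18,11)
= 5*1716 / 31824
= 8580/31824 = 55/204

55/204


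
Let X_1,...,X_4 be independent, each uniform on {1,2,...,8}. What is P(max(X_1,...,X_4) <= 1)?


P(max <= 1) = P(all X_i <= 1) = (P(X_1 <= 1))^4
= (1/8)^4 = 1/4096

1/4096


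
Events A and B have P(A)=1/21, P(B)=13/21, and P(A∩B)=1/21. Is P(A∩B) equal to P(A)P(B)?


P(A)*P(B) = 1/21*13/21 = 13/441
P(A∩B) = 1/21 != 13/441, so not independent

No, A and B are not independent


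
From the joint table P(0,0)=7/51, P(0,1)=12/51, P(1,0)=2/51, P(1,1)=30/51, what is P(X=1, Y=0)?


Read from table: P(X=1, Y=0) = 2/51

2/51


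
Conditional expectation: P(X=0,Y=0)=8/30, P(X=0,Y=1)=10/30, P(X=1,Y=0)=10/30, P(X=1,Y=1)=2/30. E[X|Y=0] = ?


P(Y=0) = 18/30
E[X|Y=0] = (0*8 + 1*10)/18 = 10/18 = 5/9

5/9


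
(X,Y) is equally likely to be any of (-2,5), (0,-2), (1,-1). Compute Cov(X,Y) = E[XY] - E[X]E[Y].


E[X]=-1/3, E[Y]=2/3, E[XY]=-11/3
Cov(X,Y) = E[XY] - E[X]E[Y] = -11/3 + 1/3*2/3 = -31/9

-31/9


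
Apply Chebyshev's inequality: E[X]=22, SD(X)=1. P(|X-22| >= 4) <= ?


k = 4/1 = 4
Chebyshev: P(|X-mu| >= k*sigma) <= 1/k^2 = 1/4^2 = 1/16

1/16


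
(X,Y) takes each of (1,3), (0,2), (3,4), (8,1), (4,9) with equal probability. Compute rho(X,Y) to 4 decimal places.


Cov(X,Y) = -0.3600, Var(X) = 7.7600, Var(Y) = 7.7600
rho = Cov/(sqrt(VarX)*sqrt(VarY)) = -0.0464

-0.0464


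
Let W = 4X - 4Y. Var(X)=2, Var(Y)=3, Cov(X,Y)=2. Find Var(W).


Var(4X - 4Y) = 4^2*Var(X) + (-4)^2*Var(Y) + 2*4*(-4)*Cov(X,Y)
= 16*2 + 16*3 - 32*2
= 32 + 48 - 64 = 16

16


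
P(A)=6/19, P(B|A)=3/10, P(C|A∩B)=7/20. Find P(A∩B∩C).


P(A∩B∩C) = P(A) * P(B|A) * P(C|A∩B)
= 6/19 * 3/10 * 7/20
= 9/95 * 7/20 = 63/1900

63/1900


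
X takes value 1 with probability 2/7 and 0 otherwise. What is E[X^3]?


For Bernoulli: X in {0,1}
E[X^3] = 0^3*(1-2/7) + 1^3*2/7 = 2/7

2/7


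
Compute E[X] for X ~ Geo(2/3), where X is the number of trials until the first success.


For geometric (trials until first success), E[X] = 1/p = 1/(2/3) = 3/2

3/2


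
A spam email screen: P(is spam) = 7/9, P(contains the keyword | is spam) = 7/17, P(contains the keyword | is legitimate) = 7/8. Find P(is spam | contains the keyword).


P(A) = P(A|B)P(B) + P(A|B')P(B') = 7/17*7/9 + 7/8*2/9 = 35/68
P(B|A) = P(A|B)P(B)/P(A) = (49/153)/(35/68) = 28/45

28/45


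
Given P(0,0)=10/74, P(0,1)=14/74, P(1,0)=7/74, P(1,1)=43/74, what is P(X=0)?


P(X=0) = P(0,0)+P(0,1) = 10/74 + 14/74 = 24/74 = 12/37

12/37


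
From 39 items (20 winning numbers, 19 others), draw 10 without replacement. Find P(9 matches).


P(X=9) = C(20,9)*C(19,1) / C(39,10)
= 167960*19 / 635745396
= 3191240/635745396 = 190/37851

190/37851


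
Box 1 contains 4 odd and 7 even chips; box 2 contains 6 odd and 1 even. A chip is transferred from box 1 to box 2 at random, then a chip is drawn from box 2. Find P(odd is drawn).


P(transfer odd) = 4/11; P(transfer even) = 7/11
If odd transferred: Urn II has 7 odd of 8, so P(odd|odd moved) = 7/8
If even transferred: Urn II has 6 odd of 8, so P(odd|even moved) = 3/4
By total probability: P(odd) = 4/11*7/8 + 7/11*3/4 = 35/44

35/44


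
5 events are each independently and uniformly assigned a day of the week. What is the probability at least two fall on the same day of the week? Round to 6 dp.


P(all different) = prod((7-i)/7 for i=0..4) = 0.149938
P(at least one match) = 1 - 0.149938 = 0.850062

0.850062


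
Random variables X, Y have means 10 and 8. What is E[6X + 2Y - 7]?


E[6X + 2Y - 7] = 6*E[X] + 2*E[Y] - 7
= (6)*(10) + (2)*(8) + (-7)
= 60 + 16 - 7 = 69

69


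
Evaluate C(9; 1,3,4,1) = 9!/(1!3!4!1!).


9! = 362880
Denominator: 1!=1 * 3!=6 * 4!=24 * 1!=1
Coefficient = 362880 / 144 = 2520

2520


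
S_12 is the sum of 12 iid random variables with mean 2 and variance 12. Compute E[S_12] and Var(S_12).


E[S_n] = n*mu = 12*2 = 24
Var(S_n) = n*sigma^2 = 12*12 = 144

E[S_12]=24, Var(S_12)=144


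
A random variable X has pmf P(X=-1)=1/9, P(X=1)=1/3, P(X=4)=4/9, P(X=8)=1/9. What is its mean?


E[X] = sum(x * P(x))
= -1*1/9 + 1*1/3 + 4*4/9 + 8*1/9
= 26/9

26/9


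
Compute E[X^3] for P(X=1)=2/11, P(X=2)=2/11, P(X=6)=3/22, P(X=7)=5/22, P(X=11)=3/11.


E[X^3] = sum(g(x)*P(x))
= 1*2/11 + 8*2/11 + 216*3/22 + 343*5/22 + 1331*3/11
= 10385/22

10385/22


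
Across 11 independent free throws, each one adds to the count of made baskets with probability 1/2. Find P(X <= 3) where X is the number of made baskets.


P(X<=3) = P(X=0) + P(X=1) + P(X=2) + P(X=3)
= 1/2048 + 11/2048 + 55/2048 + 165/2048
= 29/256

29/256


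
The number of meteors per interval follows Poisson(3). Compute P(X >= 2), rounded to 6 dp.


P(X>=2) = 1 - P(X<=1) = 1 - (e^(-3)*3^0/0! + e^(-3)*3^1/1!)
≈ 1 - (0.0497870684 + 0.1493612051)
= 1 - 0.1991482735 = 0.8008517265
≈ 0.800852

0.800852


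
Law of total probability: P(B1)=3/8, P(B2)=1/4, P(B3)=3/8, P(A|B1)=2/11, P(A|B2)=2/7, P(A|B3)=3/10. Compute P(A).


P(A) = P(A|B1)P(B1) + P(A|B2)P(B2) + P(A|B3)P(B3)
= 2/11*3/8 + 2/7*1/4 + 3/10*3/8
= 3/44 + 1/14 + 9/80 = 1553/6160

1553/6160


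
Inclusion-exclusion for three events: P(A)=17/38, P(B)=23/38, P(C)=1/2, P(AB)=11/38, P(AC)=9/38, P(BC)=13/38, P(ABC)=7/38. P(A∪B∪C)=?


P(A∪B∪C) = P(A)+P(B)+P(C) - P(AB)-P(AC)-P(BC) + P(ABC)
= 17/38+23/38+1/2 - 11/38-9/38-13/38 + 7/38
= 33/38

33/38


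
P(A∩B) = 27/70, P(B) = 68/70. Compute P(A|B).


P(A|B) = P(A∩B)/P(B) = (27/70)/(68/70) = 27/68

27/68


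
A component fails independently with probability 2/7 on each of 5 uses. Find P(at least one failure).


P(at least one) = 1 - P(none)
P(none) = (1 - 2/7)^5 = (5/7)^5 = 3125/16807
P(at least one) = 1 - 3125/16807 = 13682/16807

13682/16807


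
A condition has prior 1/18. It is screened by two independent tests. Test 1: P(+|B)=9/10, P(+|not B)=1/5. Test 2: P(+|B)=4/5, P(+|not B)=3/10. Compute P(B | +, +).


After test 1: P(+) = 9/10*1/18 + 1/5*17/18 = 43/180
P(B|+) = (1/20)/(43/180) = 9/43
After test 2 (use post1 as new prior): P(+) = 4/5*9/43 + 3/10*34/43 = 87/215
P(B|+,+) = (36/215)/(87/215) = 12/29

12/29


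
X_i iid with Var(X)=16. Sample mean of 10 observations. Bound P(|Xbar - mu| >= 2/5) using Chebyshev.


Var(Xbar) = Var(X)/n = 16/10
Chebyshev: P(|Xbar-mu| >= 2/5) <= Var(Xbar)/(2/5)^2 = (8/5)/(4/25) = 10
Bound exceeds 1, so trivial bound: 1

1


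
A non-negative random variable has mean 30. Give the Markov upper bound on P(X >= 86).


Markov: P(X >= a) <= E[X]/a
P(X >= 86) <= 30/86 = 15/43

15/43


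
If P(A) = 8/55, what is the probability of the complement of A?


P(A') = 1 - P(A) = 1 - 8/55 = 47/55

47/55


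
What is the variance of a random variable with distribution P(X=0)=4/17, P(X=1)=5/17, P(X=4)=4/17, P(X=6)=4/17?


E[X] = 45/17, E[X^2] = 213/17
Var(X) = E[X^2] - (E[X])^2 = 213/17 - (45/17)^2 = 1596/289

1596/289


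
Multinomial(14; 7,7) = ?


14! = 87178291200
Denominator: 7!=5040 * 7!=5040
Coefficient = 87178291200 / 25401600 = 3432

3432


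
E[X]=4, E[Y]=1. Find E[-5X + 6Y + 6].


E[-5X + 6Y + 6] = -5*E[X] + 6*E[Y] + 6
= (-5)*(4) + (6)*(1) + (6)
= -20 + 6 + 6 = -8

-8


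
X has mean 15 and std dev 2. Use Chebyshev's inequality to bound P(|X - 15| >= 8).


k = 8/2 = 4
Chebyshev: P(|X-mu| >= k*sigma) <= 1/k^2 = 1/4^2 = 1/16

1/16


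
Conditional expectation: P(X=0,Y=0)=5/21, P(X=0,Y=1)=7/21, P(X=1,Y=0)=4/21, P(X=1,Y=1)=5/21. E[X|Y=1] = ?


P(Y=1) = 12/21
E[X|Y=1] = (0*7 + 1*5)/12 = 5/12

5/12


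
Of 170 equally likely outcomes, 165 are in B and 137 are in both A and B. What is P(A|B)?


P(A|B) = P(A∩B)/P(B) = (137/170)/(165/170) = 137/165

137/165


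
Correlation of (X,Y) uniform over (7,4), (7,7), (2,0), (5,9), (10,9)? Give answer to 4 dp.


Cov(X,Y) = 6.4400, Var(X) = 6.9600, Var(Y) = 11.7600
rho = Cov/(sqrt(VarX)*sqrt(VarY)) = 0.7118

0.7118


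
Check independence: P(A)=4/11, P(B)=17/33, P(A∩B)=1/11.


P(A)*P(B) = 4/11*17/33 = 68/363
P(A∩B) = 1/11 != 68/363, so not independent

No, A and B are not independent


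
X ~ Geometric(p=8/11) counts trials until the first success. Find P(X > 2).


P(X > 2) = P(first 2 trials all fail) = (1-p)^2 = (3/11)^2 = 9/121

9/121


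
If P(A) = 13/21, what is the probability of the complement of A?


P(A') = 1 - P(A) = 1 - 13/21 = 8/21

8/21


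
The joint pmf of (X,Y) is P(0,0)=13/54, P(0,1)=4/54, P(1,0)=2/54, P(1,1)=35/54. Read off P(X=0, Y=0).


Read from table: P(X=0, Y=0) = 13/54

13/54


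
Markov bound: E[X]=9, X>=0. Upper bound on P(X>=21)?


Markov: P(X >= a) <= E[X]/a
P(X >= 21) <= 9/21 = 3/7

3/7


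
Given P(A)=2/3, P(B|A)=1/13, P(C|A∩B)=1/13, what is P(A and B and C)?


P(A∩B∩C) = P(A) * P(B|A) * P(C|A∩B)
= 2/3 * 1/13 * 1/13
= 2/39 * 1/13 = 2/507

2/507


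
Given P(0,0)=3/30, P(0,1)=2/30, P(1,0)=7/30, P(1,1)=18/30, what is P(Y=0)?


P(Y=0) = P(0,0)+P(1,0) = 3/30 + 7/30 = 10/30 = 1/3

1/3


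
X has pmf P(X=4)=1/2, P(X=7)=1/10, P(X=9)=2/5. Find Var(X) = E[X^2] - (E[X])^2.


E[X] = 63/10, E[X^2] = 453/10
Var(X) = E[X^2] - (E[X])^2 = 453/10 - (63/10)^2 = 561/100

561/100


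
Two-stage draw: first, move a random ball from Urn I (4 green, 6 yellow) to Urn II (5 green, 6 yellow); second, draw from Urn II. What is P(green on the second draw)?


P(transfer green) = 4/10 = 2/5; P(transfer yellow) = 3/5
If green transferred: Urn II has 6 green of 12, so P(green|green moved) = 1/2
If yellow transferred: Urn II has 5 green of 12, so P(green|yellow moved) = 5/12
By total probability: P(green) = 2/5*1/2 + 3/5*5/12 = 9/20

9/20


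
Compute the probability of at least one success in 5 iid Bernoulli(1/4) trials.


P(at least one) = 1 - P(none)
P(none) = (1 - 1/4)^5 = (3/4)^5 = 243/1024
P(at least one) = 1 - 243/1024 = 781/1024

781/1024


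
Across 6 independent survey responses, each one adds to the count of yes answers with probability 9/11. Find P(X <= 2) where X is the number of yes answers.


P(X<=2) = P(X=0) + P(X=1) + P(X=2)
= 64/1771561 + 1728/1771561 + 19440/1771561
= 21232/1771561

21232/1771561


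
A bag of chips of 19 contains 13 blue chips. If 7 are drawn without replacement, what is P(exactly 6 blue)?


P(X=6) = C(13,6)*C(6,1) / C(19,7)
= 1716*6 / 50388
= 10296/50388 = 66/323

66/323


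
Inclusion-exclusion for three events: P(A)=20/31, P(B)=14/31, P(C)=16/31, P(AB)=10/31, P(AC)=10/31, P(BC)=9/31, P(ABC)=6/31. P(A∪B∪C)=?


P(A∪B∪C) = P(A)+P(B)+P(C) - P(AB)-P(AC)-P(BC) + P(ABC)
= 20/31+14/31+16/31 - 10/31-10/31-9/31 + 6/31
= 27/31

27/31


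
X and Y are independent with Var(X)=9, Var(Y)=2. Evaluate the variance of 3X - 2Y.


Independence => Cov(X,Y)=0
Var(3X - 2Y) = 3^2*Var(X) + (-2)^2*Var(Y)
= 9*9 + 4*2 = 89

89


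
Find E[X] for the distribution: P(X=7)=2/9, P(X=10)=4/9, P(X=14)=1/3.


E[X] = sum(x * P(x))
= 7*2/9 + 10*4/9 + 14*1/3
= 32/3

32/3


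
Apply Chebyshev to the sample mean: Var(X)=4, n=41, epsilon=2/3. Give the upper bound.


Var(Xbar) = Var(X)/n = 4/41
Chebyshev: P(|Xbar-mu| >= 2/3) <= Var(Xbar)/(2/3)^2 = (4/41)/(4/9) = 9/41

9/41


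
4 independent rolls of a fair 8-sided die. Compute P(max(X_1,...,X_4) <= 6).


P(max <= 6) = P(all X_i <= 6) = (P(X_1 <= 6))^4
= (6/8)^4 = (3/4)^4 = 81/256

81/256


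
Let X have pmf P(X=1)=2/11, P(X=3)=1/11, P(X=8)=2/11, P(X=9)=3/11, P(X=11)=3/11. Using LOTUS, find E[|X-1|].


E[|X-1|] = sum(g(x)*P(x))
= 0*2/11 + 2*1/11 + 7*2/11 + 8*3/11 + 10*3/11
= 70/11

70/11


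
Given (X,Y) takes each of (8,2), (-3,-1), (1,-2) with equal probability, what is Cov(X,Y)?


E[X]=2, E[Y]=-1/3, E[XY]=17/3
Cov(X,Y) = E[XY] - E[X]E[Y] = 17/3 - 2*-1/3 = 19/3

19/3


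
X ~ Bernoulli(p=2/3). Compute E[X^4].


For Bernoulli: X in {0,1}
E[X^4] = 0^4*(1-2/3) + 1^4*2/3 = 2/3

2/3


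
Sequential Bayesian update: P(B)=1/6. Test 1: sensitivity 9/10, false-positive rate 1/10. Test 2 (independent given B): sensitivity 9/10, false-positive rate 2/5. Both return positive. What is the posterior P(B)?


After test 1: P(+) = 9/10*1/6 + 1/10*5/6 = 7/30
P(B|+) = (3/20)/(7/30) = 9/14
After test 2 (use post1 as new prior): P(+) = 9/10*9/14 + 2/5*5/14 = 101/140
P(B|+,+) = (81/140)/(101/140) = 81/101

81/101


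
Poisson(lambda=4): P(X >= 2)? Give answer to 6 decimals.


P(X>=2) = 1 - P(X<=1) = 1 - (e^(-4)*4^0/0! + e^(-4)*4^1/1!)
≈ 1 - (0.0183156389 + 0.0732625556)
= 1 - 0.0915781945 = 0.9084218055
≈ 0.908422

0.908422


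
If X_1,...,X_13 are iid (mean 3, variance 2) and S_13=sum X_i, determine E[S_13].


E[S_n] = n*E[X_1] = 13*3 = 39

39


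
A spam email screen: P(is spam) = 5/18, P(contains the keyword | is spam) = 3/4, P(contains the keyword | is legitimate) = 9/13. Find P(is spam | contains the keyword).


P(A) = P(A|B)P(B) + P(A|B')P(B') = 3/4*5/18 + 9/13*13/18 = 17/24
P(B|A) = P(A|B)P(B)/P(A) = (5/24)/(17/24) = 5/17

5/17


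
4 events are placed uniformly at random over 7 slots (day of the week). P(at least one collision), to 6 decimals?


P(all different) = prod((7-i)/7 for i=0..3) = 0.349854
P(at least one match) = 1 - 0.349854 = 0.650146

0.650146


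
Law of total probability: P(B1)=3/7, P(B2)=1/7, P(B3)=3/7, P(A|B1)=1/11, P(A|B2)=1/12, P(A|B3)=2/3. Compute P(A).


P(A) = P(A|B1)P(B1) + P(A|B2)P(B2) + P(A|B3)P(B3)
= 1/11*3/7 + 1/12*1/7 + 2/3*3/7
= 3/77 + 1/84 + 2/7 = 311/924

311/924


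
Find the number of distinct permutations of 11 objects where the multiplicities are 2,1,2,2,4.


11! = 39916800
Denominator: 2!=2 * 1!=1 * 2!=2 * 2!=2 * 4!=24
Coefficient = 39916800 / 192 = 207900

207900


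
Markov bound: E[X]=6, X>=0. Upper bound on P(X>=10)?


Markov: P(X >= a) <= E[X]/a
P(X >= 10) <= 6/10 = 3/5

3/5


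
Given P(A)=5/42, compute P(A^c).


P(A') = 1 - P(A) = 1 - 5/42 = 37/42

37/42


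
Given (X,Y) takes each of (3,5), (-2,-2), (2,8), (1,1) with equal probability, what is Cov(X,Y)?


E[X]=1, E[Y]=3, E[XY]=9
Cov(X,Y) = E[XY] - E[X]E[Y] = 9 - 1*3 = 6

6


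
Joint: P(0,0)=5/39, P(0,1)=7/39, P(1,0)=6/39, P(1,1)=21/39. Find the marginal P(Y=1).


P(Y=1) = P(0,1)+P(1,1) = 7/39 + 21/39 = 28/39

28/39


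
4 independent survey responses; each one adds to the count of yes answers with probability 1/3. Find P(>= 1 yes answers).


P(at least one) = 1 - P(none)
P(none) = (1 - 1/3)^4 = (2/3)^4 = 16/81
P(at least one) = 1 - 16/81 = 65/81

65/81


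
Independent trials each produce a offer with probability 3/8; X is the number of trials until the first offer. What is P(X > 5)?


P(X > 5) = P(first 5 trials all fail) = (1-p)^5 = (5/8)^5 = 3125/32768

3125/32768


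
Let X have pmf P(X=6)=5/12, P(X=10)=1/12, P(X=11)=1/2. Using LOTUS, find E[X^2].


E[X^2] = sum(g(x)*P(x))
= 36*5/12 + 100*1/12 + 121*1/2
= 503/6

503/6


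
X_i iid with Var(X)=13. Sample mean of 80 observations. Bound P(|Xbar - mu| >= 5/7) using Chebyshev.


Var(Xbar) = Var(X)/n = 13/80
Chebyshev: P(|Xbar-mu| >= 5/7) <= Var(Xbar)/(5/7)^2 = (13/80)/(25/49) = 637/2000

637/2000


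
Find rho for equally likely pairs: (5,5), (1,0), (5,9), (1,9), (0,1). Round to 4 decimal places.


Cov(X,Y) = 4.2800, Var(X) = 4.6400, Var(Y) = 14.5600
rho = Cov/(sqrt(VarX)*sqrt(VarY)) = 0.5207

0.5207


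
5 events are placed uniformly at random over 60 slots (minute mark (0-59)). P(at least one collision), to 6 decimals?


P(all different) = prod((60-i)/60 for i=0..4) = 0.842826
P(at least one match) = 1 - 0.842826 = 0.157174

0.157174


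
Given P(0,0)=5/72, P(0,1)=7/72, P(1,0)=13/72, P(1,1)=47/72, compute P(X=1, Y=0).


Read from table: P(X=1, Y=0) = 13/72

13/72


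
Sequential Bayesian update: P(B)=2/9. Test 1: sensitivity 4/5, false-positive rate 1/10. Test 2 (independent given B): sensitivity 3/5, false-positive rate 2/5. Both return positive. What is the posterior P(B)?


After test 1: P(+) = 4/5*2/9 + 1/10*7/9 = 23/90
P(B|+) = (8/45)/(23/90) = 16/23
After test 2 (use post1 as new prior): P(+) = 3/5*16/23 + 2/5*7/23 = 62/115
P(B|+,+) = (48/115)/(62/115) = 24/31

24/31


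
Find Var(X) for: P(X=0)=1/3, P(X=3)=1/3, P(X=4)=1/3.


E[X] = 7/3, E[X^2] = 25/3
Var(X) = E[X^2] - (E[X])^2 = 25/3 - (7/3)^2 = 26/9

26/9


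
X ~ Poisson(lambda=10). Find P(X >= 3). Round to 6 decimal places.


P(X>=3) = 1 - P(X<=2) = 1 - (e^(-10)*10^0/0! + e^(-10)*10^1/1! + e^(-10)*10^2/2!)
≈ 1 - (0.0000453999 + 0.0004539993 + 0.0022699965)
= 1 - 0.0027693957 = 0.9972306043
≈ 0.997231

0.997231


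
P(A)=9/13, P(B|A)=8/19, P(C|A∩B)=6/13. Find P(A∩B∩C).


P(A∩B∩C) = P(A) * P(B|A) * P(C|A∩B)
= 9/13 * 8/19 * 6/13
= 72/247 * 6/13 = 432/3211

432/3211


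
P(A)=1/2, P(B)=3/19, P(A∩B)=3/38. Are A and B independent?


P(A)*P(B) = 1/2*3/19 = 3/38
P(A∩B) = 3/38, which equals P(A)P(B), so independent

Yes, A and B are independent


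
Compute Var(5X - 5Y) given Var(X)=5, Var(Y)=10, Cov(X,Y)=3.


Var(5X - 5Y) = 5^2*Var(X) + (-5)^2*Var(Y) + 2*5*(-5)*Cov(X,Y)
= 25*5 + 25*10 - 50*3
= 125 + 250 - 150 = 225

225


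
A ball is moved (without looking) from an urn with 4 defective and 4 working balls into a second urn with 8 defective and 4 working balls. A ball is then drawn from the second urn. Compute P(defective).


P(transfer defective) = 4/8 = 1/2; P(transfer working) = 1/2
If defective transferred: Urn II has 9 defective of 13, so P(defective|defective moved) = 9/13
If working transferred: Urn II has 8 defective of 13, so P(defective|working moved) = 8/13
By total probability: P(defective) = 1/2*9/13 + 1/2*8/13 = 17/26

17/26


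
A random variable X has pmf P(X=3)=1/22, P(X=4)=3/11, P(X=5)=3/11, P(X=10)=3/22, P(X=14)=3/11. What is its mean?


E[X] = sum(x * P(x))
= 3*1/22 + 4*3/11 + 5*3/11 + 10*3/22 + 14*3/11
= 171/22

171/22


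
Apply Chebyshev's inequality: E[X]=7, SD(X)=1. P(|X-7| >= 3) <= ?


k = 3/1 = 3
Chebyshev: P(|X-mu| >= k*sigma) <= 1/k^2 = 1/3^2 = 1/9

1/9


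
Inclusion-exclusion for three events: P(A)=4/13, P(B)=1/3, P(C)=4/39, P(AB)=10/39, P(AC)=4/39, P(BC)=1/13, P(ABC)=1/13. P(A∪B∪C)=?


P(A∪B∪C) = P(A)+P(B)+P(C) - P(AB)-P(AC)-P(BC) + P(ABC)
= 4/13+1/3+4/39 - 10/39-4/39-1/13 + 1/13
= 5/13

5/13


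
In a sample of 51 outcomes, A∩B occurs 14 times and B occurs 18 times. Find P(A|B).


P(A|B) = P(A∩B)/P(B) = (14/51)/(18/51) = 14/18 = 7/9

7/9


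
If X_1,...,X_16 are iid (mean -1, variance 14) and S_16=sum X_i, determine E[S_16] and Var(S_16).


E[S_n] = n*mu = 16*-1 = -16
Var(S_n) = n*sigma^2 = 16*14 = 224

E[S_16]=-16, Var(S_16)=224


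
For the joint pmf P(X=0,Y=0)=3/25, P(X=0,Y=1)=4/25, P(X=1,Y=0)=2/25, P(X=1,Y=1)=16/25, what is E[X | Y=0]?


P(Y=0) = 5/25
E[X|Y=0] = (0*3 + 1*2)/5 = 2/5

2/5


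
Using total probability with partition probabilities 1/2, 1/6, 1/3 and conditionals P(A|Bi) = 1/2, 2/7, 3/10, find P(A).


P(A) = P(A|B1)P(B1) + P(A|B2)P(B2) + P(A|B3)P(B3)
= 1/2*1/2 + 2/7*1/6 + 3/10*1/3
= 1/4 + 1/21 + 1/10 = 167/420

167/420


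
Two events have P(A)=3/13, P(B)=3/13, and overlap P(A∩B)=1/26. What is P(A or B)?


P(A∪B) = P(A) + P(B) - P(A∩B)
= 3/13 + 3/13 - 1/26 = 11/26

11/26


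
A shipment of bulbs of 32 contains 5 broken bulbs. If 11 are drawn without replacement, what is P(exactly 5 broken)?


P(X=5) = C(5,5)*C(27,6) / C(32,11)
= 1*296010 / 129024480
= 296010/129024480 = 33/14384

33/14384


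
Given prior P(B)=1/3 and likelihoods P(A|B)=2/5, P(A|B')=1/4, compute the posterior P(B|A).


P(A) = P(A|B)P(B) + P(A|B')P(B') = 2/5*1/3 + 1/4*2/3 = 3/10
P(B|A) = P(A|B)P(B)/P(A) = (2/15)/(3/10) = 4/9

4/9


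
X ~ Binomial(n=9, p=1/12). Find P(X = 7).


P(X=7) = C(9,7) * p^7 * (1-p)^2
= 36 * 1/35831808 * 121/144
= 121/143327232

121/143327232


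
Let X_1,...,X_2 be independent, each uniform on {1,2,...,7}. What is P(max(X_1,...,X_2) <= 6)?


P(max <= 6) = P(all X_i <= 6) = (P(X_1 <= 6))^2
= (6/7)^2 = 36/49

36/49


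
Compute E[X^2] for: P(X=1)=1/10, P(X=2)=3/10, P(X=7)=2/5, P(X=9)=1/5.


E[X^2] = sum(x^2 * P(x))
= 1*1/10 + 4*3/10 + 49*2/5 + 81*1/5
= 371/10

371/10


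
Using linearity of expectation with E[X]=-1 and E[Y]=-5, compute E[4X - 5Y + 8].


E[4X - 5Y + 8] = 4*E[X] - 5*E[Y] + 8
= (4)*(-1) + (-5)*(-5) + (8)
= -4 + 25 + 8 = 29

29


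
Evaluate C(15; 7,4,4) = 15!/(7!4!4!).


15! = 1307674368000
Denominator: 7!=5040 * 4!=24 * 4!=24
Coefficient = 1307674368000 / 2903040 = 450450

450450


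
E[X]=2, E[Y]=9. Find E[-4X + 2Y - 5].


E[-4X + 2Y - 5] = -4*E[X] + 2*E[Y] - 5
= (-4)*(2) + (2)*(9) + (-5)
= -8 + 18 - 5 = 5

5


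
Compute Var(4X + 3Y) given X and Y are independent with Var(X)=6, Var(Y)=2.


Independence => Cov(X,Y)=0
Var(4X + 3Y) = 4^2*Var(X) + 3^2*Var(Y)
= 16*6 + 9*2 = 114

114


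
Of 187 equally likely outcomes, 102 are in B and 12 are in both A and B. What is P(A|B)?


P(A|B) = P(A∩B)/P(B) = (12/187)/(102/187) = 12/102 = 2/17

2/17


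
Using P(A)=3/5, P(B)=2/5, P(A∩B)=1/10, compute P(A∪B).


P(A∪B) = P(A) + P(B) - P(A∩B)
= 3/5 + 2/5 - 1/10 = 9/10

9/10


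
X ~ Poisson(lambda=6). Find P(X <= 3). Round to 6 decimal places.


P(X<=3) = e^(-6)*6^0/0! + e^(-6)*6^1/1! + e^(-6)*6^2/2! + e^(-6)*6^3/3!
≈ 0.0024787522 + 0.0148725131 + 0.0446175392 + 0.0892350784
= 0.1512038829
≈ 0.151204

0.151204


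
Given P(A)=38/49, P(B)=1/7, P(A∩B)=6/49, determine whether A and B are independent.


P(A)*P(B) = 38/49*1/7 = 38/343
P(A∩B) = 6/49 != 38/343, so not independent

No, A and B are not independent


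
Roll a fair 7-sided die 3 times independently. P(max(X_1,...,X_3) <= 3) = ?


P(max <= 3) = P(all X_i <= 3) = (P(X_1 <= 3))^3
= (3/7)^3 = 27/343

27/343


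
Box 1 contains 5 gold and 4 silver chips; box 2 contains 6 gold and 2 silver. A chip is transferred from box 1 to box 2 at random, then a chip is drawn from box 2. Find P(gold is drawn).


P(transfer gold) = 5/9; P(transfer silver) = 4/9
If gold transferred: Urn II has 7 gold of 9, so P(gold|gold moved) = 7/9
If silver transferred: Urn II has 6 gold of 9, so P(gold|silver moved) = 2/3
By total probability: P(gold) = 5/9*7/9 + 4/9*2/3 = 59/81

59/81


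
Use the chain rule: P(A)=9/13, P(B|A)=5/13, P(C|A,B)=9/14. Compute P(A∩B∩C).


P(A∩B∩C) = P(A) * P(B|A) * P(C|A∩B)
= 9/13 * 5/13 * 9/14
= 45/169 * 9/14 = 405/2366

405/2366


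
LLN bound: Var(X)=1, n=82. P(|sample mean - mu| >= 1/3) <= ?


Var(Xbar) = Var(X)/n = 1/82
Chebyshev: P(|Xbar-mu| >= 1/3) <= Var(Xbar)/(1/3)^2 = (1/82)/(1/9) = 9/82

9/82


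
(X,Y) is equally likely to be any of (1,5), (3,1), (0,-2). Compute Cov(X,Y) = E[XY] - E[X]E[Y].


E[X]=4/3, E[Y]=4/3, E[XY]=8/3
Cov(X,Y) = E[XY] - E[X]E[Y] = 8/3 - 4/3*4/3 = 8/9

8/9


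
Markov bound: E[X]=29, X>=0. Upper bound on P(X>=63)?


Markov: P(X >= a) <= E[X]/a
P(X >= 63) <= 29/63

29/63


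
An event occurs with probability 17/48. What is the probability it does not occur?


P(A') = 1 - P(A) = 1 - 17/48 = 31/48

31/48


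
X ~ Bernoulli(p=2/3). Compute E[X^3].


For Bernoulli: X in {0,1}
E[X^3] = 0^3*(1-2/3) + 1^3*2/3 = 2/3

2/3


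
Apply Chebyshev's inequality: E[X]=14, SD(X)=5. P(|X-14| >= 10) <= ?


k = 10/5 = 2
Chebyshev: P(|X-mu| >= k*sigma) <= 1/k^2 = 1/2^2 = 1/4

1/4


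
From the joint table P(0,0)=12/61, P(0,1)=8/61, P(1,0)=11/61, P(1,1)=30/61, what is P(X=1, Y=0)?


Read from table: P(X=1, Y=0) = 11/61

11/61


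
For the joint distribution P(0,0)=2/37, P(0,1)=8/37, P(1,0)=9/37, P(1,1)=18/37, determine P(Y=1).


P(Y=1) = P(0,1)+P(1,1) = 8/37 + 18/37 = 26/37

26/37


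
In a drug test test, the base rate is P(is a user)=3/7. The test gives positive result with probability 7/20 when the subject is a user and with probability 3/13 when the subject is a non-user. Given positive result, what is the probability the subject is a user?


P(A) = P(A|B)P(B) + P(A|B')P(B') = 7/20*3/7 + 3/13*4/7 = 513/1820
P(B|A) = P(A|B)P(B)/P(A) = (3/20)/(513/1820) = 91/171

91/171


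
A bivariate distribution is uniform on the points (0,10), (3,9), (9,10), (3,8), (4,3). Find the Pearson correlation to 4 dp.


Cov(X,Y) = 0.2000, Var(X) = 8.5600, Var(Y) = 6.8000
rho = Cov/(sqrt(VarX)*sqrt(VarY)) = 0.0262

0.0262


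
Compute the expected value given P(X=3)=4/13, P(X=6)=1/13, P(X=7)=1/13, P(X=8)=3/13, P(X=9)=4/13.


E[X] = sum(x * P(x))
= 3*4/13 + 6*1/13 + 7*1/13 + 8*3/13 + 9*4/13
= 85/13

85/13


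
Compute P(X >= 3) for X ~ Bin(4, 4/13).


P(X>=3) = P(X=3) + P(X=4)
= 2304/28561 + 256/28561
= 2560/28561

2560/28561


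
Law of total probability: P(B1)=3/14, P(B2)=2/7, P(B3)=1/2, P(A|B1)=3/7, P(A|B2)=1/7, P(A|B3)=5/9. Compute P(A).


P(A) = P(A|B1)P(B1) + P(A|B2)P(B2) + P(A|B3)P(B3)
= 3/7*3/14 + 1/7*2/7 + 5/9*1/2
= 9/98 + 2/49 + 5/18 = 181/441

181/441


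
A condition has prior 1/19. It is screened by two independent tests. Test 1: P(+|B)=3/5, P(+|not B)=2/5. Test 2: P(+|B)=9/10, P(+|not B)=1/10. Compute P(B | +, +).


After test 1: P(+) = 3/5*1/19 + 2/5*18/19 = 39/95
P(B|+) = (3/95)/(39/95) = 1/13
After test 2 (use post1 as new prior): P(+) = 9/10*1/13 + 1/10*12/13 = 21/130
P(B|+,+) = (9/130)/(21/130) = 3/7

3/7


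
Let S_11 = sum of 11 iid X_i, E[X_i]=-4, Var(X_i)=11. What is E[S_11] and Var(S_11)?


E[S_n] = n*mu = 11*-4 = -44
Var(S_n) = n*sigma^2 = 11*11 = 121

E[S_11]=-44, Var(S_11)=121


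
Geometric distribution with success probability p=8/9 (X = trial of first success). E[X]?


For geometric (trials until first success), E[X] = 1/p = 1/(8/9) = 9/8

9/8


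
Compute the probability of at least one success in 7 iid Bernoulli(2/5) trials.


P(at least one) = 1 - P(none)
P(none) = (1 - 2/5)^7 = (3/5)^7 = 2187/78125
P(at least one) = 1 - 2187/78125 = 75938/78125

75938/78125


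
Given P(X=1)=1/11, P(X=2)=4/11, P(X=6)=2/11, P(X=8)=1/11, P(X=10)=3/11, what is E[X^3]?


E[X^3] = sum(g(x)*P(x))
= 1*1/11 + 8*4/11 + 216*2/11 + 512*1/11 + 1000*3/11
= 3977/11

3977/11


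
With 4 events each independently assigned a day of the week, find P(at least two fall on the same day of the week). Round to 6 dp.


P(all different) = prod((7-i)/7 for i=0..3) = 0.349854
P(at least one match) = 1 - 0.349854 = 0.650146

0.650146


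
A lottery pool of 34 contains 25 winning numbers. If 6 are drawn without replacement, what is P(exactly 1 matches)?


P(X=1) = C(25,1)*C(9,5) / C(34,6)
= 25*126 / 1344904
= 3150/1344904 = 1575/672452

1575/672452


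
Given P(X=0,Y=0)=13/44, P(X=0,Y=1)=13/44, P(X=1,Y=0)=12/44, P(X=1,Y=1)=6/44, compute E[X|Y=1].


P(Y=1) = 19/44
E[X|Y=1] = (0*13 + 1*6)/19 = 6/19

6/19


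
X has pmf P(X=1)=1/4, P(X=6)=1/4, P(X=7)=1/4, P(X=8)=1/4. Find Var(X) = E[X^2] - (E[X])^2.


E[X] = 11/2, E[X^2] = 75/2
Var(X) = E[X^2] - (E[X])^2 = 75/2 - (11/2)^2 = 29/4

29/4


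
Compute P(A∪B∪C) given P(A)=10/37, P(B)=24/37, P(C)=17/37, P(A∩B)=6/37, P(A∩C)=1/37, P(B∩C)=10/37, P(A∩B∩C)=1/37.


P(A∪B∪C) = P(A)+P(B)+P(C) - P(AB)-P(AC)-P(BC) + P(ABC)
= 10/37+24/37+17/37 - 6/37-1/37-10/37 + 1/37
= 35/37

35/37


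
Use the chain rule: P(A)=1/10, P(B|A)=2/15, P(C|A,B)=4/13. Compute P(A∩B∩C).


P(A∩B∩C) = P(A) * P(B|A) * P(C|A∩B)
= 1/10 * 2/15 * 4/13
= 1/75 * 4/13 = 4/975

4/975


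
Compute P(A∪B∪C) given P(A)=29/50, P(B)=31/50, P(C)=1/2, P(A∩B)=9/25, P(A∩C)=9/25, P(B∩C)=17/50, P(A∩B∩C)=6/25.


P(A∪B∪C) = P(A)+P(B)+P(C) - P(AB)-P(AC)-P(BC) + P(ABC)
= 29/50+31/50+1/2 - 9/25-9/25-17/50 + 6/25
= 22/25

22/25


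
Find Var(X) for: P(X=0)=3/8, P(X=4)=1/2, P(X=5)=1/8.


E[X] = 21/8, E[X^2] = 89/8
Var(X) = E[X^2] - (E[X])^2 = 89/8 - (21/8)^2 = 271/64

271/64


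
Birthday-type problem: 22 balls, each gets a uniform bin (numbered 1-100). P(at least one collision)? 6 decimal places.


P(all different) = prod((100-i)/100 for i=0..21) = 0.082412
P(at least one match) = 1 - 0.082412 = 0.917588

0.917588


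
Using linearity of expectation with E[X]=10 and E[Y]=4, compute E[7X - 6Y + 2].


E[7X - 6Y + 2] = 7*E[X] - 6*E[Y] + 2
= (7)*(10) + (-6)*(4) + (2)
= 70 - 24 + 2 = 48

48


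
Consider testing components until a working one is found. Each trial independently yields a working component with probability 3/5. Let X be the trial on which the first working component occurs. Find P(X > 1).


P(X > 1) = P(first 1 trials all fail) = (1-p)^1 = (2/5)^1 = 2/5

2/5


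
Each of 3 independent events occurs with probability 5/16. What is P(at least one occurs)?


P(at least one) = 1 - P(none)
P(none) = (1 - 5/16)^3 = (11/16)^3 = 1331/4096
P(at least one) = 1 - 1331/4096 = 2765/4096

2765/4096


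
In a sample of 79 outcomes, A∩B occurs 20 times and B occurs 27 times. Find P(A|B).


P(A|B) = P(A∩B)/P(B) = (20/79)/(27/79) = 20/27

20/27


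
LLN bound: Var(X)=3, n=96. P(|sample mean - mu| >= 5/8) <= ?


Var(Xbar) = Var(X)/n = 3/96
Chebyshev: P(|Xbar-mu| >= 5/8) <= Var(Xbar)/(5/8)^2 = (1/32)/(25/64) = 2/25

2/25


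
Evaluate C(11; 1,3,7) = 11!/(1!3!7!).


11! = 39916800
Denominator: 1!=1 * 3!=6 * 7!=5040
Coefficient = 39916800 / 30240 = 1320

1320


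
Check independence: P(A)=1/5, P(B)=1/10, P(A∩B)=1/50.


P(A)*P(B) = 1/5*1/10 = 1/50
P(A∩B) = 1/50, which equals P(A)P(B), so independent

Yes, A and B are independent


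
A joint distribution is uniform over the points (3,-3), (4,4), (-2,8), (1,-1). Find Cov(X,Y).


E[X]=3/2, E[Y]=2, E[XY]=-5/2
Cov(X,Y) = E[XY] - E[X]E[Y] = -5/2 - 3/2*2 = -11/2

-11/2


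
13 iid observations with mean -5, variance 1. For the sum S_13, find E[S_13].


E[S_n] = n*E[X_1] = 13*-5 = -65

-65


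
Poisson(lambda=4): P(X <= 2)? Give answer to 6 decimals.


P(X<=2) = e^(-4)*4^0/0! + e^(-4)*4^1/1! + e^(-4)*4^2/2!
≈ 0.0183156389 + 0.0732625556 + 0.1465251111
= 0.2381033056
≈ 0.238103

0.238103


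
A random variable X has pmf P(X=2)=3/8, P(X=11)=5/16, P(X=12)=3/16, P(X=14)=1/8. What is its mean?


E[X] = sum(x * P(x))
= 2*3/8 + 11*5/16 + 12*3/16 + 14*1/8
= 131/16

131/16


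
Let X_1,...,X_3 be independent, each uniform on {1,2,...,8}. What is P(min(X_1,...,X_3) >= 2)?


P(min >= 2) = P(all X_i >= 2) = (P(X_1 >= 2))^3
= (7/8)^3 = 343/512

343/512


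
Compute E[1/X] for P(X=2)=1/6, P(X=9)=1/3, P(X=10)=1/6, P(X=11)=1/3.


E[1/X] = sum(g(x)*P(x))
= 1/2*1/6 + 1/9*1/3 + 1/10*1/6 + 1/11*1/3
= 497/2970

497/2970


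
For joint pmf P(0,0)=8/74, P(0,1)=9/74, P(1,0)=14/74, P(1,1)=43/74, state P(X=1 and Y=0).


Read from table: P(X=1, Y=0) = 14/74 = 7/37

7/37


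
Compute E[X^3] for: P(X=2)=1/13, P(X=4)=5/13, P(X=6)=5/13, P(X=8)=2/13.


E[X^3] = sum(x^3 * P(x))
= 8*1/13 + 64*5/13 + 216*5/13 + 512*2/13
= 2432/13

2432/13


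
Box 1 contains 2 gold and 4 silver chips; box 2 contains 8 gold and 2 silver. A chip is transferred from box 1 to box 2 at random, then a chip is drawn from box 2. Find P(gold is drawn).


P(transfer gold) = 2/6 = 1/3; P(transfer silver) = 2/3
If gold transferred: Urn II has 9 gold of 11, so P(gold|gold moved) = 9/11
If silver transferred: Urn II has 8 gold of 11, so P(gold|silver moved) = 8/11
By total probability: P(gold) = 1/3*9/11 + 2/3*8/11 = 25/33

25/33


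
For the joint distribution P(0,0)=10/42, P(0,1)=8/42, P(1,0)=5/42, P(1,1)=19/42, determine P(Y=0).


P(Y=0) = P(0,0)+P(1,0) = 10/42 + 5/42 = 15/42 = 5/14

5/14


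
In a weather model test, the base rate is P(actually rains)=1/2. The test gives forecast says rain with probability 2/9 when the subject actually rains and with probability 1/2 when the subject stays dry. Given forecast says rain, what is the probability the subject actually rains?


P(A) = P(A|B)P(B) + P(A|B')P(B') = 2/9*1/2 + 1/2*1/2 = 13/36
P(B|A) = P(A|B)P(B)/P(A) = (1/9)/(13/36) = 4/13

4/13


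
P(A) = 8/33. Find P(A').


P(A') = 1 - P(A) = 1 - 8/33 = 25/33

25/33
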